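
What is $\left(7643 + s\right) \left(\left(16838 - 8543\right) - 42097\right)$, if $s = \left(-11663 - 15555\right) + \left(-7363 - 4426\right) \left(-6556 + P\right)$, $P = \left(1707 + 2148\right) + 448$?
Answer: $-897140301684$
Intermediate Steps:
$P = 4303$ ($P = 3855 + 448 = 4303$)
$s = 26533399$ ($s = \left(-11663 - 15555\right) + \left(-7363 - 4426\right) \left(-6556 + 4303\right) = -27218 - -26560617 = -27218 + 26560617 = 26533399$)
$\left(7643 + s\right) \left(\left(16838 - 8543\right) - 42097\right) = \left(7643 + 26533399\right) \left(\left(16838 - 8543\right) - 42097\right) = 26541042 \left(8295 - 42097\right) = 26541042 \left(-33802\right) = -897140301684$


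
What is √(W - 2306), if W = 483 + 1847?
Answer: 2*√6 ≈ 4.8990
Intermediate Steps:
W = 2330
√(W - 2306) = √(2330 - 2306) = √24 = 2*√6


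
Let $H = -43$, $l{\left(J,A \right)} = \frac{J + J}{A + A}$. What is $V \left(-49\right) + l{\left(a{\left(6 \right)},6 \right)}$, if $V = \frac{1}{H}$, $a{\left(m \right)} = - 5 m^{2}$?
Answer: $- \frac{1241}{43} \approx -28.86$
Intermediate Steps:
$l{\left(J,A \right)} = \frac{J}{A}$ ($l{\left(J,A \right)} = \frac{2 J}{2 A} = 2 J \frac{1}{2 A} = \frac{J}{A}$)
$V = - \frac{1}{43}$ ($V = \frac{1}{-43} = - \frac{1}{43} \approx -0.023256$)
$V \left(-49\right) + l{\left(a{\left(6 \right)},6 \right)} = \left(- \frac{1}{43}\right) \left(-49\right) + \frac{\left(-5\right) 6^{2}}{6} = \frac{49}{43} + \left(-5\right) 36 \cdot \frac{1}{6} = \frac{49}{43} - 30 = - \frac{1241}{43}$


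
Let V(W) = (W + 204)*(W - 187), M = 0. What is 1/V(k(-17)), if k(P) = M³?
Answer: -1/38148 ≈ -2.6214e-5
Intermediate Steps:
k(P) = 0 (k(P) = 0³ = 0)
V(W) = (-187 + W)*(204 + W) (V(W) = (204 + W)*(-187 + W) = (-187 + W)*(204 + W))
1/V(k(-17)) = 1/(-38148 + 0² + 17*0) = 1/(-38148 + 0 + 0) = 1/(-38148) = -1/38148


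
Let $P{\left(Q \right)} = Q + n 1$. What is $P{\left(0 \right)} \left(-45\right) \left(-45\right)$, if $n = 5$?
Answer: $10125$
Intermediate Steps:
$P{\left(Q \right)} = 5 + Q$ ($P{\left(Q \right)} = Q + 5 \cdot 1 = Q + 5 = 5 + Q$)
$P{\left(0 \right)} \left(-45\right) \left(-45\right) = \left(5 + 0\right) \left(-45\right) \left(-45\right) = 5 \left(-45\right) \left(-45\right) = \left(-225\right) \left(-45\right) = 10125$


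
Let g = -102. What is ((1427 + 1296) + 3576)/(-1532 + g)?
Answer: -6299/1634 ≈ -3.8550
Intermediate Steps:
((1427 + 1296) + 3576)/(-1532 + g) = ((1427 + 1296) + 3576)/(-1532 - 102) = (2723 + 3576)/(-1634) = 6299*(-1/1634) = -6299/1634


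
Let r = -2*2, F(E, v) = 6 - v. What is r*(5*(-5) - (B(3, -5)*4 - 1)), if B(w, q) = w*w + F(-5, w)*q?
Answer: 0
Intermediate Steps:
B(w, q) = w² + q*(6 - w) (B(w, q) = w*w + (6 - w)*q = w² + q*(6 - w))
r = -4
r*(5*(-5) - (B(3, -5)*4 - 1)) = -4*(5*(-5) - ((3² - 1*(-5)*(-6 + 3))*4 - 1)) = -4*(-25 - ((9 - 1*(-5)*(-3))*4 - 1)) = -4*(-25 - ((9 - 15)*4 - 1)) = -4*(-25 - (-6*4 - 1)) = -4*(-25 - (-24 - 1)) = -4*(-25 - 1*(-25)) = -4*(-25 + 25) = -4*0 = 0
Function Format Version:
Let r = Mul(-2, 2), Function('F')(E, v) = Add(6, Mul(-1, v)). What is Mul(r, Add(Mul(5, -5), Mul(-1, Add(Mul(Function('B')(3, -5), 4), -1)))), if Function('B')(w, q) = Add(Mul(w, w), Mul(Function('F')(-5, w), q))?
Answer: 0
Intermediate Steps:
Function('B')(w, q) = Add(Pow(w, 2), Mul(q, Add(6, Mul(-1, w)))) (Function('B')(w, q) = Add(Mul(w, w), Mul(Add(6, Mul(-1, w)), q)) = Add(Pow(w, 2), Mul(q, Add(6, Mul(-1, w)))))
r = -4
Mul(r, Add(Mul(5, -5), Mul(-1, Add(Mul(Function('B')(3, -5), 4), -1)))) = Mul(-4, Add(Mul(5, -5), Mul(-1, Add(Mul(Add(Pow(3, 2), Mul(-1, -5, Add(-6, 3))), 4), -1)))) = Mul(-4, Add(-25, Mul(-1, Add(Mul(Add(9, Mul(-1, -5, -3)), 4), -1)))) = Mul(-4, Add(-25, Mul(-1, Add(Mul(Add(9, -15), 4), -1)))) = Mul(-4, Add(-25, Mul(-1, Add(Mul(-6, 4), -1)))) = Mul(-4, Add(-25, Mul(-1, Add(-24, -1)))) = Mul(-4, Add(-25, Mul(-1, -25))) = Mul(-4, Add(-25, 25)) = Mul(-4, 0) = 0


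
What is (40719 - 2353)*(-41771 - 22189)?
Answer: -2453889360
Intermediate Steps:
(40719 - 2353)*(-41771 - 22189) = 38366*(-63960) = -2453889360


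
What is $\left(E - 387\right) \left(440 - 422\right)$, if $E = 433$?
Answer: $828$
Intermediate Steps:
$\left(E - 387\right) \left(440 - 422\right) = \left(433 - 387\right) \left(440 - 422\right) = 46 \cdot 18 = 828$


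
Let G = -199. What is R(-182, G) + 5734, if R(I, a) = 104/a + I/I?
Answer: 1141161/199 ≈ 5734.5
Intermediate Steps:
R(I, a) = 1 + 104/a (R(I, a) = 104/a + 1 = 1 + 104/a)
R(-182, G) + 5734 = (104 - 199)/(-199) + 5734 = -1/199*(-95) + 5734 = 95/199 + 5734 = 1141161/199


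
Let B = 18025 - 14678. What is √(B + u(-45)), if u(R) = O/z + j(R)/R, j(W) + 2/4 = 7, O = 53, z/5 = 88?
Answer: √58317710/132 ≈ 57.853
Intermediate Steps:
z = 440 (z = 5*88 = 440)
j(W) = 13/2 (j(W) = -½ + 7 = 13/2)
B = 3347
u(R) = 53/440 + 13/(2*R)
√(B + u(-45)) = √(3347 + (1/440)*(2860 + 53*(-45))/(-45)) = √(3347 + (1/440)*(-1/45)*(2860 - 2385)) = √(3347 + (1/440)*(-1/45)*475) = √(3347 - 19/792) = √(2650805/792) = √58317710/132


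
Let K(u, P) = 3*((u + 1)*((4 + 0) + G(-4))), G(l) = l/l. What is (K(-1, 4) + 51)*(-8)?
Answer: -408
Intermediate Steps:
G(l) = 1
K(u, P) = 15 + 15*u (K(u, P) = 3*((u + 1)*((4 + 0) + 1)) = 3*((1 + u)*(4 + 1)) = 3*((1 + u)*5) = 3*(5 + 5*u) = 15 + 15*u)
(K(-1, 4) + 51)*(-8) = ((15 + 15*(-1)) + 51)*(-8) = ((15 - 15) + 51)*(-8) = (0 + 51)*(-8) = 51*(-8) = -408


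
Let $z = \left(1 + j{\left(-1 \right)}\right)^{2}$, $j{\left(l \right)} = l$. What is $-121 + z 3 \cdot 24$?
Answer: $-121$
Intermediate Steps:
$z = 0$ ($z = \left(1 - 1\right)^{2} = 0^{2} = 0$)
$-121 + z 3 \cdot 24 = -121 + 0 \cdot 3 \cdot 24 = -121 + 0 \cdot 72 = -121 + 0 = -121$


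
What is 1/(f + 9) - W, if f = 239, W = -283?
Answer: 70185/248 ≈ 283.00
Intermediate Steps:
1/(f + 9) - W = 1/(239 + 9) - 1*(-283) = 1/248 + 283 = 70185/248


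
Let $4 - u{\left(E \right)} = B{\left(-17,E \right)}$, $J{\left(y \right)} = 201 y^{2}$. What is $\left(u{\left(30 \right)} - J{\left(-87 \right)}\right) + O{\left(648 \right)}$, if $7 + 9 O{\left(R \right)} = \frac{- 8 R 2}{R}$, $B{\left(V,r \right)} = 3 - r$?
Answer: $- \frac{13692065}{9} \approx -1.5213 \cdot 10^{6}$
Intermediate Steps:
$u{\left(E \right)} = 1 + E$ ($u{\left(E \right)} = 4 - \left(3 - E\right) = 4 + \left(-3 + E\right) = 1 + E$)
$O{\left(R \right)} = - \frac{23}{9}$ ($O{\left(R \right)} = - \frac{7}{9} + \frac{- 8 R 2 \frac{1}{R}}{9} = - \frac{7}{9} + \frac{- 16 R \frac{1}{R}}{9} = - \frac{7}{9} + \frac{1}{9} \left(-16\right) = - \frac{7}{9} - \frac{16}{9} = - \frac{23}{9}$)
$\left(u{\left(30 \right)} - J{\left(-87 \right)}\right) + O{\left(648 \right)} = \left(\left(1 + 30\right) - 201 \left(-87\right)^{2}\right) - \frac{23}{9} = \left(31 - 201 \cdot 7569\right) - \frac{23}{9} = \left(31 - 1521369\right) - \frac{23}{9} = -1521338 - \frac{23}{9} = - \frac{13692065}{9}$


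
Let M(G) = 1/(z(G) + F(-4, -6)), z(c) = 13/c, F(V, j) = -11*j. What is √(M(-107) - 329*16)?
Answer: I*√261558988621/7049 ≈ 72.553*I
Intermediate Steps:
M(G) = 1/(66 + 13/G) (M(G) = 1/(13/G - 11*(-6)) = 1/(13/G + 66) = 1/(66 + 13/G))
√(M(-107) - 329*16) = √(-107/(13 + 66*(-107)) - 329*16) = √(-107/(13 - 7062) - 5264) = √(-107/(-7049) - 5264) = √(-107*(-1/7049) - 5264) = √(107/7049 - 5264) = √(-37105829/7049) = I*√261558988621/7049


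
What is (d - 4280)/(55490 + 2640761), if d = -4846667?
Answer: -4850947/2696251 ≈ -1.7991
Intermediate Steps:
(d - 4280)/(55490 + 2640761) = (-4846667 - 4280)/(55490 + 2640761) = -4850947/2696251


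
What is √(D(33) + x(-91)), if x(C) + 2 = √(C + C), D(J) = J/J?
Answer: √(-1 + I*√182) ≈ 2.5028 + 2.6952*I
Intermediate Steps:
D(J) = 1
x(C) = -2 + √2*√C (x(C) = -2 + √(C + C) = -2 + √(2*C) = -2 + √2*√C)
√(D(33) + x(-91)) = √(1 + (-2 + √2*√(-91))) = √(1 + (-2 + √2*(I*√91))) = √(1 + (-2 + I*√182)) = √(-1 + I*√182)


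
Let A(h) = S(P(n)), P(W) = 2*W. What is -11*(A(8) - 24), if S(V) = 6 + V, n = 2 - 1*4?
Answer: 242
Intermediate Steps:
n = -2 (n = 2 - 4 = -2)
A(h) = 2 (A(h) = 6 + 2*(-2) = 6 - 4 = 2)
-11*(A(8) - 24) = -11*(2 - 24) = -11*(-22) = 242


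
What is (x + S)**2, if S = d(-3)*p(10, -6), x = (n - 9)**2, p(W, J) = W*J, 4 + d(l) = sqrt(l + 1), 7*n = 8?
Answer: 201309025/2401 - 1774200*I*sqrt(2)/49 ≈ 83844.0 - 51206.0*I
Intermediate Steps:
n = 8/7 (n = (1/7)*8 = 8/7 ≈ 1.1429)
d(l) = -4 + sqrt(1 + l) (d(l) = -4 + sqrt(l + 1) = -4 + sqrt(1 + l))
p(W, J) = J*W
x = 3025/49 (x = (8/7 - 9)**2 = (-55/7)**2 = 3025/49 ≈ 61.735)
S = 240 - 60*I*sqrt(2) (S = (-4 + sqrt(1 - 3))*(-6*10) = (-4 + sqrt(-2))*(-60) = (-4 + I*sqrt(2))*(-60) = 240 - 60*I*sqrt(2) ≈ 240.0 - 84.853*I)
(x + S)**2 = (3025/49 + (240 - 60*I*sqrt(2)))**2 = (14785/49 - 60*I*sqrt(2))**2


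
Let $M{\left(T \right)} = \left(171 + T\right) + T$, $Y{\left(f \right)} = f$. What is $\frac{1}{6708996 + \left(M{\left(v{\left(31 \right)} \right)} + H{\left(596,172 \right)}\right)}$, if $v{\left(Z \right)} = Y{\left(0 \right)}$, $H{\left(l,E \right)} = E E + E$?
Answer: $\frac{1}{6738923} \approx 1.4839 \cdot 10^{-7}$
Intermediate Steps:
$H{\left(l,E \right)} = E + E^{2}$ ($H{\left(l,E \right)} = E^{2} + E = E + E^{2}$)
$v{\left(Z \right)} = 0$
$M{\left(T \right)} = 171 + 2 T$
$\frac{1}{6708996 + \left(M{\left(v{\left(31 \right)} \right)} + H{\left(596,172 \right)}\right)} = \frac{1}{6708996 + \left(\left(171 + 2 \cdot 0\right) + 172 \left(1 + 172\right)\right)} = \frac{1}{6708996 + \left(\left(171 + 0\right) + 172 \cdot 173\right)} = \frac{1}{6708996 + \left(171 + 29756\right)} = \frac{1}{6708996 + 29927} = \frac{1}{6738923}$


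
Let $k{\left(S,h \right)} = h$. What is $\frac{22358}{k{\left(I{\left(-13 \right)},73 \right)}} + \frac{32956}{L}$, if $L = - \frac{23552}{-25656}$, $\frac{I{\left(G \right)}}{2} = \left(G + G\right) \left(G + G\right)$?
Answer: $\frac{1945296017}{53728} \approx 36206.0$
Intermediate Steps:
$I{\left(G \right)} = 8 G^{2}$ ($I{\left(G \right)} = 2 \left(G + G\right) \left(G + G\right) = 2 \cdot 2 G 2 G = 2 \cdot 4 G^{2} = 8 G^{2}$)
$L = \frac{2944}{3207}$ ($L = \left(-23552\right) \left(- \frac{1}{25656}\right) = \frac{2944}{3207} \approx 0.91799$)
$\frac{22358}{k{\left(I{\left(-13 \right)},73 \right)}} + \frac{32956}{L} = \frac{22358}{73} + \frac{32956}{\frac{2944}{3207}} = 22358 \cdot \frac{1}{73} + 32956 \cdot \frac{3207}{2944} = \frac{22358}{73} + \frac{26422473}{736} = \frac{1945296017}{53728}$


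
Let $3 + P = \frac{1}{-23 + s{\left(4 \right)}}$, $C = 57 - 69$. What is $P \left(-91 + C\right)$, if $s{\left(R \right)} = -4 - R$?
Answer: $\frac{9682}{31} \approx 312.32$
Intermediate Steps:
$C = -12$
$P = - \frac{94}{31}$ ($P = -3 + \frac{1}{-23 - 8} = -3 + \frac{1}{-31} = -3 - \frac{1}{31} = - \frac{94}{31} \approx -3.0323$)
$P \left(-91 + C\right) = - \frac{94 \left(-91 - 12\right)}{31} = \left(- \frac{94}{31}\right) \left(-103\right) = \frac{9682}{31}$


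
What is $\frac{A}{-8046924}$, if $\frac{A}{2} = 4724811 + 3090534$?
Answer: $- \frac{2605115}{1341154} \approx -1.9424$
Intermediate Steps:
$A = 15630690$ ($A = 2 \left(4724811 + 3090534\right) = 2 \cdot 7815345 = 15630690$)
$\frac{A}{-8046924} = \frac{15630690}{-8046924} = 15630690 \left(- \frac{1}{8046924}\right) = - \frac{2605115}{1341154}$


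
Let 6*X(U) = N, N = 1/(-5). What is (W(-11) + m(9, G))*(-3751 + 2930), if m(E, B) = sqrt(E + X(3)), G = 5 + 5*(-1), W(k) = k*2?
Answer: 18062 - 821*sqrt(8070)/30 ≈ 15604.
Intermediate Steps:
N = -1/5 ≈ -0.20000
X(U) = -1/30 (X(U) = (1/6)*(-1/5) = -1/30)
W(k) = 2*k
G = 0 (G = 5 - 5 = 0)
m(E, B) = sqrt(-1/30 + E) (m(E, B) = sqrt(E - 1/30) = sqrt(-1/30 + E))
(W(-11) + m(9, G))*(-3751 + 2930) = (2*(-11) + sqrt(-30 + 900*9)/30)*(-3751 + 2930) = (-22 + sqrt(-30 + 8100)/30)*(-821) = (-22 + sqrt(8070)/30)*(-821) = 18062 - 821*sqrt(8070)/30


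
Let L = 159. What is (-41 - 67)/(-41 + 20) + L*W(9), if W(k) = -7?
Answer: -7755/7 ≈ -1107.9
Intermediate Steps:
(-41 - 67)/(-41 + 20) + L*W(9) = (-41 - 67)/(-41 + 20) + 159*(-7) = -108/(-21) - 1113 = -108*(-1/21) - 1113 = 36/7 - 1113 = -7755/7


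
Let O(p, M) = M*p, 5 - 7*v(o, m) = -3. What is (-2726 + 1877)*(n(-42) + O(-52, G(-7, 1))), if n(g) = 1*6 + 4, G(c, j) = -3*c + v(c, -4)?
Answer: 6783510/7 ≈ 9.6907e+5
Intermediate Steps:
v(o, m) = 8/7 (v(o, m) = 5/7 - ⅐*(-3) = 5/7 + 3/7 = 8/7)
G(c, j) = 8/7 - 3*c (G(c, j) = -3*c + 8/7 = 8/7 - 3*c)
n(g) = 10 (n(g) = 6 + 4 = 10)
(-2726 + 1877)*(n(-42) + O(-52, G(-7, 1))) = (-2726 + 1877)*(10 + (8/7 - 3*(-7))*(-52)) = -849*(10 + (8/7 + 21)*(-52)) = -849*(10 + (155/7)*(-52)) = -849*(10 - 8060/7) = -849*(-7990/7) = 6783510/7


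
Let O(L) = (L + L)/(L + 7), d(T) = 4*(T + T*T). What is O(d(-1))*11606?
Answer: 0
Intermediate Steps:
d(T) = 4*T + 4*T² (d(T) = 4*(T + T²) = 4*T + 4*T²)
O(L) = 2*L/(7 + L) (O(L) = (2*L)/(7 + L) = 2*L/(7 + L))
O(d(-1))*11606 = (2*(4*(-1)*(1 - 1))/(7 + 4*(-1)*(1 - 1)))*11606 = (2*(4*(-1)*0)/(7 + 4*(-1)*0))*11606 = (2*0/(7 + 0))*11606 = (2*0/7)*11606 = (2*0*(⅐))*11606 = 0*11606 = 0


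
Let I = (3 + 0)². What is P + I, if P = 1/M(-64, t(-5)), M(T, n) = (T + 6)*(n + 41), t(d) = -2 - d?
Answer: 22967/2552 ≈ 8.9996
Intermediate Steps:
M(T, n) = (6 + T)*(41 + n)
I = 9 (I = 3² = 9)
P = -1/2552 (P = 1/(246 + 6*(-2 - 1*(-5)) + 41*(-64) - 64*(-2 - 1*(-5))) = 1/(246 + 6*(-2 + 5) - 2624 - 64*(-2 + 5)) = 1/(246 + 6*3 - 2624 - 64*3) = 1/(246 + 18 - 2624 - 192) = 1/(-2552) = -1/2552 ≈ -0.00039185)
P + I = -1/2552 + 9 = 22967/2552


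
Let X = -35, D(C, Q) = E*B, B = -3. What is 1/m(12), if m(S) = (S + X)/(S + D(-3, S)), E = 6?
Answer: 6/23 ≈ 0.26087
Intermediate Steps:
D(C, Q) = -18 (D(C, Q) = 6*(-3) = -18)
m(S) = (-35 + S)/(-18 + S) (m(S) = (S - 35)/(S - 18) = (-35 + S)/(-18 + S))
1/m(12) = 1/((-35 + 12)/(-18 + 12)) = 1/(-23/(-6)) = 1/(-⅙*(-23)) = 1/(23/6) = 6/23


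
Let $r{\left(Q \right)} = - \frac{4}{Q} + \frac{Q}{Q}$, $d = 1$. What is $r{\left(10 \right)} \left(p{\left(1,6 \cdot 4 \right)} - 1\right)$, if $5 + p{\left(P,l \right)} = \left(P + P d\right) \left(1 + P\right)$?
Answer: $- \frac{6}{5} \approx -1.2$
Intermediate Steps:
$p{\left(P,l \right)} = -5 + 2 P \left(1 + P\right)$ ($p{\left(P,l \right)} = -5 + \left(P + P 1\right) \left(1 + P\right) = -5 + \left(P + P\right) \left(1 + P\right) = -5 + 2 P \left(1 + P\right)$)
$r{\left(Q \right)} = 1 - \frac{4}{Q}$ ($r{\left(Q \right)} = - \frac{4}{Q} + 1 = 1 - \frac{4}{Q}$)
$r{\left(10 \right)} \left(p{\left(1,6 \cdot 4 \right)} - 1\right) = \frac{-4 + 10}{10} \left(\left(-5 + 2 \cdot 1 + 2 \cdot 1^{2}\right) - 1\right) = \frac{1}{10} \cdot 6 \left(\left(-5 + 2 + 2 \cdot 1\right) - 1\right) = \frac{3 \left(\left(-5 + 2 + 2\right) - 1\right)}{5} = \frac{3 \left(-1 - 1\right)}{5} = \frac{3}{5} \left(-2\right) = - \frac{6}{5}$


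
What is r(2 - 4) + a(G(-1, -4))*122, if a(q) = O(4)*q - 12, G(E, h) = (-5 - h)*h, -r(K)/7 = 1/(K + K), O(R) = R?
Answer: 1959/4 ≈ 489.75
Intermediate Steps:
r(K) = -7/(2*K) (r(K) = -7/(K + K) = -7*1/(2*K) = -7/(2*K))
G(E, h) = h*(-5 - h)
a(q) = -12 + 4*q (a(q) = 4*q - 12 = -12 + 4*q)
r(2 - 4) + a(G(-1, -4))*122 = -7/(2*(2 - 4)) + (-12 + 4*(-1*(-4)*(5 - 4)))*122 = -7/2/(-2) + (-12 + 4*(-1*(-4)*1))*122 = -7/2*(-½) + (-12 + 4*4)*122 = 7/4 + (-12 + 16)*122 = 7/4 + 4*122 = 7/4 + 488 = 1959/4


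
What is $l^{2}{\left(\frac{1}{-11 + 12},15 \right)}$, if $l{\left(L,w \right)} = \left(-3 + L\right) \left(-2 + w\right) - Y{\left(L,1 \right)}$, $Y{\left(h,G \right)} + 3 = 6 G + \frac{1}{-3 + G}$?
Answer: $\frac{3249}{4} \approx 812.25$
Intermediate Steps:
$Y{\left(h,G \right)} = -3 + \frac{1}{-3 + G} + 6 G$ ($Y{\left(h,G \right)} = -3 + \left(6 G + \frac{1}{-3 + G}\right) = -3 + \left(\frac{1}{-3 + G} + 6 G\right) = -3 + \frac{1}{-3 + G} + 6 G$)
$l{\left(L,w \right)} = - \frac{5}{2} + \left(-3 + L\right) \left(-2 + w\right)$ ($l{\left(L,w \right)} = \left(-3 + L\right) \left(-2 + w\right) - \frac{10 - 21 + 6 \cdot 1^{2}}{-3 + 1} = \left(-3 + L\right) \left(-2 + w\right) - \frac{10 - 21 + 6 \cdot 1}{-2} = \left(-3 + L\right) \left(-2 + w\right) - - \frac{10 - 21 + 6}{2} = \left(-3 + L\right) \left(-2 + w\right) - \left(- \frac{1}{2}\right) \left(-5\right) = \left(-3 + L\right) \left(-2 + w\right) - \frac{5}{2} = - \frac{5}{2} + \left(-3 + L\right) \left(-2 + w\right)$)
$l^{2}{\left(\frac{1}{-11 + 12},15 \right)} = \left(\frac{7}{2} - 45 - \frac{2}{-11 + 12} + \frac{1}{-11 + 12} \cdot 15\right)^{2} = \left(\frac{7}{2} - 45 - \frac{2}{1} + 1^{-1} \cdot 15\right)^{2} = \left(\frac{7}{2} - 45 - 2 + 1 \cdot 15\right)^{2} = \left(\frac{7}{2} - 45 - 2 + 15\right)^{2} = \left(- \frac{57}{2}\right)^{2} = \frac{3249}{4}$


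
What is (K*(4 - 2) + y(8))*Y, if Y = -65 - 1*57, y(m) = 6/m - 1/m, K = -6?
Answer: 5551/4 ≈ 1387.8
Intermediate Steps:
y(m) = 5/m
Y = -122 (Y = -65 - 57 = -122)
(K*(4 - 2) + y(8))*Y = (-6*(4 - 2) + 5/8)*(-122) = (-6*2 + 5*(1/8))*(-122) = (-12 + 5/8)*(-122) = -91/8*(-122) = 5551/4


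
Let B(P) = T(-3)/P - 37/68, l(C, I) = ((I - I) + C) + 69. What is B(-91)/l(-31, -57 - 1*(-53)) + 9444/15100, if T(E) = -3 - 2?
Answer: 543748059/887668600 ≈ 0.61256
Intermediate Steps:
T(E) = -5
l(C, I) = 69 + C (l(C, I) = (0 + C) + 69 = C + 69 = 69 + C)
B(P) = -37/68 - 5/P (B(P) = -5/P - 37/68 = -37/68 - 5/P)
B(-91)/l(-31, -57 - 1*(-53)) + 9444/15100 = (-37/68 - 5/(-91))/(69 - 31) + 9444/15100 = (-37/68 - 5*(-1/91))/38 + 9444*(1/15100) = (-37/68 + 5/91)*(1/38) + 2361/3775 = -3027/6188*1/38 + 2361/3775 = -3027/235144 + 2361/3775 = 543748059/887668600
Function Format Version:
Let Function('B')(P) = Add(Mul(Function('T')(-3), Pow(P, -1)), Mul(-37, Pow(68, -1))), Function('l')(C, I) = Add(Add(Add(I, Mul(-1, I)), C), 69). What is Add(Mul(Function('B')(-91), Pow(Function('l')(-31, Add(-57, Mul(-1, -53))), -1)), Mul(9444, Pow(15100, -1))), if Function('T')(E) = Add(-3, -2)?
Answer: Rational(543748059, 887668600) ≈ 0.61256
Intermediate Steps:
Function('T')(E) = -5
Function('l')(C, I) = Add(69, C) (Function('l')(C, I) = Add(Add(0, C), 69) = Add(C, 69) = Add(69, C))
Function('B')(P) = Add(Rational(-37, 68), Mul(-5, Pow(P, -1))) (Function('B')(P) = Add(Mul(-5, Pow(P, -1)), Mul(-37, Pow(68, -1))) = Add(Mul(-5, Pow(P, -1)), Mul(-37, Rational(1, 68))) = Add(Mul(-5, Pow(P, -1)), Rational(-37, 68)) = Add(Rational(-37, 68), Mul(-5, Pow(P, -1))))
Add(Mul(Function('B')(-91), Pow(Function('l')(-31, Add(-57, Mul(-1, -53))), -1)), Mul(9444, Pow(15100, -1))) = Add(Mul(Add(Rational(-37, 68), Mul(-5, Pow(-91, -1))), Pow(Add(69, -31), -1)), Mul(9444, Pow(15100, -1))) = Add(Mul(Add(Rational(-37, 68), Mul(-5, Rational(-1, 91))), Pow(38, -1)), Mul(9444, Rational(1, 15100))) = Add(Mul(Add(Rational(-37, 68), Rational(5, 91)), Rational(1, 38)), Rational(2361, 3775)) = Add(Mul(Rational(-3027, 6188), Rational(1, 38)), Rational(2361, 3775)) = Add(Rational(-3027, 235144), Rational(2361, 3775)) = Rational(543748059, 887668600)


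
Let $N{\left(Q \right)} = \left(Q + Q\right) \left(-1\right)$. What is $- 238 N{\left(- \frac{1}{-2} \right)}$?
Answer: $238$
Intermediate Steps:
$N{\left(Q \right)} = - 2 Q$ ($N{\left(Q \right)} = 2 Q \left(-1\right) = - 2 Q$)
$- 238 N{\left(- \frac{1}{-2} \right)} = - 238 \left(- 2 \left(- \frac{1}{-2}\right)\right) = - 238 \left(- 2 \left(\left(-1\right) \left(- \frac{1}{2}\right)\right)\right) = - 238 \left(\left(-2\right) \frac{1}{2}\right) = \left(-238\right) \left(-1\right) = 238$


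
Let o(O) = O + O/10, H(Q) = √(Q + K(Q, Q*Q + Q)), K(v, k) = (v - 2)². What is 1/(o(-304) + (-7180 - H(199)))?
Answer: -46965/352669996 + 25*√2438/352669996 ≈ -0.00012967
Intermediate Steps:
K(v, k) = (-2 + v)²
H(Q) = √(Q + (-2 + Q)²)
o(O) = 11*O/10 (o(O) = O + O*(⅒) = O + O/10 = 11*O/10)
1/(o(-304) + (-7180 - H(199))) = 1/((11/10)*(-304) + (-7180 - √(199 + (-2 + 199)²))) = 1/(-1672/5 + (-7180 - √(199 + 197²))) = 1/(-1672/5 + (-7180 - √(199 + 38809))) = 1/(-1672/5 + (-7180 - √39008)) = 1/(-1672/5 + (-7180 - 4*√2438)) = 1/(-37572/5 - 4*√2438)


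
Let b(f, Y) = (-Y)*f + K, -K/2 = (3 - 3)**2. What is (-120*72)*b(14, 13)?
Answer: 1572480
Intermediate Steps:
K = 0 (K = -2*(3 - 3)**2 = -2*0**2 = -2*0 = 0)
b(f, Y) = -Y*f (b(f, Y) = (-Y)*f + 0 = -Y*f + 0 = -Y*f)
(-120*72)*b(14, 13) = (-120*72)*(-1*13*14) = -8640*(-182) = 1572480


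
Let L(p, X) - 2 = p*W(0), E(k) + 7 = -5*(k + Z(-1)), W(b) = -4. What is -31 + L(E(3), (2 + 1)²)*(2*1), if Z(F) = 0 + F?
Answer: 109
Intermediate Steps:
Z(F) = F
E(k) = -2 - 5*k (E(k) = -7 - 5*(k - 1) = -7 - 5*(-1 + k) = -7 + (5 - 5*k) = -2 - 5*k)
L(p, X) = 2 - 4*p (L(p, X) = 2 + p*(-4) = 2 - 4*p)
-31 + L(E(3), (2 + 1)²)*(2*1) = -31 + (2 - 4*(-2 - 5*3))*(2*1) = -31 + (2 - 4*(-2 - 15))*2 = -31 + (2 - 4*(-17))*2 = -31 + (2 + 68)*2 = -31 + 70*2 = -31 + 140 = 109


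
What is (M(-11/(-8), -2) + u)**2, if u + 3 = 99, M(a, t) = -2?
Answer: 8836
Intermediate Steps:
u = 96 (u = -3 + 99 = 96)
(M(-11/(-8), -2) + u)**2 = (-2 + 96)**2 = 94**2 = 8836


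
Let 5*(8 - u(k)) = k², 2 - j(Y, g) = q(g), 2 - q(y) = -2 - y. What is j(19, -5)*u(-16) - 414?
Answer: -2718/5 ≈ -543.60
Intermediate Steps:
q(y) = 4 + y (q(y) = 2 - (-2 - y) = 2 + (2 + y) = 4 + y)
j(Y, g) = -2 - g (j(Y, g) = 2 - (4 + g) = 2 + (-4 - g) = -2 - g)
u(k) = 8 - k²/5
j(19, -5)*u(-16) - 414 = (-2 - 1*(-5))*(8 - ⅕*(-16)²) - 414 = (-2 + 5)*(8 - ⅕*256) - 414 = 3*(8 - 256/5) - 414 = 3*(-216/5) - 414 = -648/5 - 414 = -2718/5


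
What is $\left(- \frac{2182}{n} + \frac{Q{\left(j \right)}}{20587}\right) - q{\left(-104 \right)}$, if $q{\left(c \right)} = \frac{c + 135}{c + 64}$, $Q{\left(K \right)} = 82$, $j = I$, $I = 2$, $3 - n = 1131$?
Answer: $\frac{315052427}{116110680} \approx 2.7134$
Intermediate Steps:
$n = -1128$ ($n = 3 - 1131 = -1128$)
$j = 2$
$q{\left(c \right)} = \frac{135 + c}{64 + c}$
$\left(- \frac{2182}{n} + \frac{Q{\left(j \right)}}{20587}\right) - q{\left(-104 \right)} = \left(- \frac{2182}{-1128} + \frac{82}{20587}\right) - \frac{135 - 104}{64 - 104} = \left(\left(-2182\right) \left(- \frac{1}{1128}\right) + 82 \cdot \frac{1}{20587}\right) - \frac{1}{-40} \cdot 31 = \left(\frac{1091}{564} + \frac{82}{20587}\right) - \left(- \frac{1}{40}\right) 31 = \frac{22506665}{11611068} - - \frac{31}{40} = \frac{22506665}{11611068} + \frac{31}{40} = \frac{315052427}{116110680}$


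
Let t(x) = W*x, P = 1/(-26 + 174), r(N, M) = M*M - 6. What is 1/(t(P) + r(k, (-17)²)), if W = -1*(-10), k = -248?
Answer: 74/6180115 ≈ 1.1974e-5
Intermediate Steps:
W = 10
r(N, M) = -6 + M² (r(N, M) = M² - 6 = -6 + M²)
P = 1/148 ≈ 0.0067568
t(x) = 10*x
1/(t(P) + r(k, (-17)²)) = 1/(10*(1/148) + (-6 + ((-17)²)²)) = 1/(5/74 + (-6 + 289²)) = 1/(5/74 + (-6 + 83521)) = 1/(5/74 + 83515) = 1/(6180115/74) = 74/6180115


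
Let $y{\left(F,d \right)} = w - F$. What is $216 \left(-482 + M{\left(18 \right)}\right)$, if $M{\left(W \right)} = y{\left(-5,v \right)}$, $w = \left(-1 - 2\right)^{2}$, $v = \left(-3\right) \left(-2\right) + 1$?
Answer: $-101088$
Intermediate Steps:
$v = 7$ ($v = 6 + 1 = 7$)
$w = 9$ ($w = \left(-3\right)^{2} = 9$)
$y{\left(F,d \right)} = 9 - F$
$M{\left(W \right)} = 14$ ($M{\left(W \right)} = 9 - -5 = 9 + 5 = 14$)
$216 \left(-482 + M{\left(18 \right)}\right) = 216 \left(-482 + 14\right) = 216 \left(-468\right) = -101088$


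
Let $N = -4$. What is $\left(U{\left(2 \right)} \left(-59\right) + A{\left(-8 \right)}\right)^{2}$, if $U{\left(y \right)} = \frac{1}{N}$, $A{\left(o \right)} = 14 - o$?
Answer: $\frac{21609}{16} \approx 1350.6$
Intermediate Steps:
$U{\left(y \right)} = - \frac{1}{4}$ ($U{\left(y \right)} = \frac{1}{-4} = - \frac{1}{4}$)
$\left(U{\left(2 \right)} \left(-59\right) + A{\left(-8 \right)}\right)^{2} = \left(\left(- \frac{1}{4}\right) \left(-59\right) + \left(14 - -8\right)\right)^{2} = \left(\frac{59}{4} + \left(14 + 8\right)\right)^{2} = \left(\frac{59}{4} + 22\right)^{2} = \left(\frac{147}{4}\right)^{2} = \frac{21609}{16}$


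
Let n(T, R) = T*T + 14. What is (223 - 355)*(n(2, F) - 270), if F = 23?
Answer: 33264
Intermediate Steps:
n(T, R) = 14 + T**2 (n(T, R) = T**2 + 14 = 14 + T**2)
(223 - 355)*(n(2, F) - 270) = (223 - 355)*((14 + 2**2) - 270) = -132*((14 + 4) - 270) = -132*(18 - 270) = -132*(-252) = 33264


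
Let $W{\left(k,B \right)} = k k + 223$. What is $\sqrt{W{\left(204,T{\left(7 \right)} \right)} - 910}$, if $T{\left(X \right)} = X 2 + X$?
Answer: $\sqrt{40929} \approx 202.31$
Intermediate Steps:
$T{\left(X \right)} = 3 X$ ($T{\left(X \right)} = 2 X + X = 3 X$)
$W{\left(k,B \right)} = 223 + k^{2}$ ($W{\left(k,B \right)} = k^{2} + 223 = 223 + k^{2}$)
$\sqrt{W{\left(204,T{\left(7 \right)} \right)} - 910} = \sqrt{\left(223 + 204^{2}\right) - 910} = \sqrt{\left(223 + 41616\right) - 910} = \sqrt{41839 - 910} = \sqrt{40929}$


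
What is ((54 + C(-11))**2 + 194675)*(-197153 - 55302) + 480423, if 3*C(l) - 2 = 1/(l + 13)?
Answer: -1796589062927/36 ≈ -4.9905e+10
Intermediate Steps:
C(l) = 2/3 + 1/(3*(13 + l)) (C(l) = 2/3 + 1/(3*(l + 13)) = 2/3 + 1/(3*(13 + l)))
((54 + C(-11))**2 + 194675)*(-197153 - 55302) + 480423 = ((54 + (27 + 2*(-11))/(3*(13 - 11)))**2 + 194675)*(-197153 - 55302) + 480423 = ((54 + (1/3)*(27 - 22)/2)**2 + 194675)*(-252455) + 480423 = ((54 + (1/3)*(1/2)*5)**2 + 194675)*(-252455) + 480423 = ((54 + 5/6)**2 + 194675)*(-252455) + 480423 = ((329/6)**2 + 194675)*(-252455) + 480423 = (108241/36 + 194675)*(-252455) + 480423 = (7116541/36)*(-252455) + 480423 = -1796606358155/36 + 480423 = -1796589062927/36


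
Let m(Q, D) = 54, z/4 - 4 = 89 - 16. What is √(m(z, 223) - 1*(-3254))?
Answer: 2*√827 ≈ 57.515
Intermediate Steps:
z = 308 (z = 16 + 4*(89 - 16) = 16 + 4*73 = 16 + 292 = 308)
√(m(z, 223) - 1*(-3254)) = √(54 - 1*(-3254)) = √(54 + 3254) = √3308 = 2*√827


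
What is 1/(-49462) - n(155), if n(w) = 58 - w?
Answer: 4797813/49462 ≈ 97.000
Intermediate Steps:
1/(-49462) - n(155) = 1/(-49462) - (58 - 1*155) = -1/49462 - (58 - 155) = -1/49462 - 1*(-97) = -1/49462 + 97 = 4797813/49462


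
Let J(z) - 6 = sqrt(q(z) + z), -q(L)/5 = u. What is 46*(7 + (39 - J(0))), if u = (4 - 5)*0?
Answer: 1840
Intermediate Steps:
u = 0 (u = -1*0 = 0)
q(L) = 0 (q(L) = -5*0 = 0)
J(z) = 6 + sqrt(z) (J(z) = 6 + sqrt(0 + z) = 6 + sqrt(z))
46*(7 + (39 - J(0))) = 46*(7 + (39 - (6 + sqrt(0)))) = 46*(7 + (39 - (6 + 0))) = 46*(7 + (39 - 1*6)) = 46*(7 + (39 - 6)) = 46*(7 + 33) = 46*40 = 1840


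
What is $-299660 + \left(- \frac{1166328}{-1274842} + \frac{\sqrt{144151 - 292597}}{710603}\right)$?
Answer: $- \frac{191008993696}{637421} + \frac{3 i \sqrt{16494}}{710603} \approx -2.9966 \cdot 10^{5} + 0.0005422 i$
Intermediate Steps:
$-299660 + \left(- \frac{1166328}{-1274842} + \frac{\sqrt{144151 - 292597}}{710603}\right) = -299660 + \left(\left(-1166328\right) \left(- \frac{1}{1274842}\right) + \sqrt{-148446} \cdot \frac{1}{710603}\right) = -299660 + \left(\frac{583164}{637421} + 3 i \sqrt{16494} \cdot \frac{1}{710603}\right) = -299660 + \left(\frac{583164}{637421} + \frac{3 i \sqrt{16494}}{710603}\right) = - \frac{191008993696}{637421} + \frac{3 i \sqrt{16494}}{710603}$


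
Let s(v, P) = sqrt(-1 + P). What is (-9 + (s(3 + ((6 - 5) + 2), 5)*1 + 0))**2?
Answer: 49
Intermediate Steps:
(-9 + (s(3 + ((6 - 5) + 2), 5)*1 + 0))**2 = (-9 + (sqrt(-1 + 5)*1 + 0))**2 = (-9 + (sqrt(4)*1 + 0))**2 = (-9 + (2*1 + 0))**2 = (-9 + (2 + 0))**2 = (-9 + 2)**2 = (-7)**2 = 49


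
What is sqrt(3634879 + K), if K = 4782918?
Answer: sqrt(8417797) ≈ 2901.3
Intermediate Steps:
sqrt(3634879 + K) = sqrt(3634879 + 4782918) = sqrt(8417797)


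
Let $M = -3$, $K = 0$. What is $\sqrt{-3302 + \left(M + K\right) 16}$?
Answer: $5 i \sqrt{134} \approx 57.879 i$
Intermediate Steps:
$\sqrt{-3302 + \left(M + K\right) 16} = \sqrt{-3302 + \left(-3 + 0\right) 16} = \sqrt{-3302 - 48} = \sqrt{-3350} = 5 i \sqrt{134}$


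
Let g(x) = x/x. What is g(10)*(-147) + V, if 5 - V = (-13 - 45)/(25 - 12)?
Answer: -1788/13 ≈ -137.54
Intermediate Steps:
V = 123/13 (V = 5 - (-13 - 45)/(25 - 12) = 5 - (-58)/13 = 5 - 1*(-58/13) = 5 + 58/13 = 123/13 ≈ 9.4615)
g(x) = 1
g(10)*(-147) + V = 1*(-147) + 123/13 = -147 + 123/13 = -1788/13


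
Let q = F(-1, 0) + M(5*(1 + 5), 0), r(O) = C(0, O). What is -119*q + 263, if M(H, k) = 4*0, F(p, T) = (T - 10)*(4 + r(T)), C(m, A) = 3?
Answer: 8593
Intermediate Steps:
r(O) = 3
F(p, T) = -70 + 7*T (F(p, T) = (T - 10)*(4 + 3) = (-10 + T)*7 = -70 + 7*T)
M(H, k) = 0
q = -70 (q = (-70 + 7*0) + 0 = (-70 + 0) + 0 = -70 + 0 = -70)
-119*q + 263 = -119*(-70) + 263 = 8330 + 263 = 8593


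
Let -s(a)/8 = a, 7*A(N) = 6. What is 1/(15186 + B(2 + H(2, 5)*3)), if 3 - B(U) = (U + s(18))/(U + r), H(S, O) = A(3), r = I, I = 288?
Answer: 128/1944253 ≈ 6.5835e-5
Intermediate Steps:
A(N) = 6/7 (A(N) = (⅐)*6 = 6/7)
r = 288
s(a) = -8*a
H(S, O) = 6/7
B(U) = 3 - (-144 + U)/(288 + U) (B(U) = 3 - (U - 8*18)/(U + 288) = 3 - (U - 144)/(288 + U) = 3 - (-144 + U)/(288 + U))
1/(15186 + B(2 + H(2, 5)*3)) = 1/(15186 + 2*(504 + (2 + (6/7)*3))/(288 + (2 + (6/7)*3))) = 1/(15186 + 2*(504 + (2 + 18/7))/(288 + (2 + 18/7))) = 1/(15186 + 2*(504 + 32/7)/(288 + 32/7)) = 1/(15186 + 2*(3560/7)/(2048/7)) = 1/(15186 + 2*(7/2048)*(3560/7)) = 1/(15186 + 445/128) = 1/(1944253/128) = 128/1944253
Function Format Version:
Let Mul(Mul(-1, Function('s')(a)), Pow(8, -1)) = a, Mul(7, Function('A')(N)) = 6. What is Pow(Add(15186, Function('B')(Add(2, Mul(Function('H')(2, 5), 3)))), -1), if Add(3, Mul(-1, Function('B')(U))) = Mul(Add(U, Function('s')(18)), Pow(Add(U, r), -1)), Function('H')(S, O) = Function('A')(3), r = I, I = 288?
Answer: Rational(128, 1944253) ≈ 6.5835e-5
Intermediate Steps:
Function('A')(N) = Rational(6, 7) (Function('A')(N) = Mul(Rational(1, 7), 6) = Rational(6, 7))
r = 288
Function('s')(a) = Mul(-8, a)
Function('H')(S, O) = Rational(6, 7)
Function('B')(U) = Add(3, Mul(-1, Pow(Add(288, U), -1), Add(-144, U))) (Function('B')(U) = Add(3, Mul(-1, Mul(Add(U, Mul(-8, 18)), Pow(Add(U, 288), -1)))) = Add(3, Mul(-1, Mul(Add(U, -144), Pow(Add(288, U), -1)))) = Add(3, Mul(-1, Mul(Add(-144, U), Pow(Add(288, U), -1)))) = Add(3, Mul(-1, Mul(Pow(Add(288, U), -1), Add(-144, U)))) = Add(3, Mul(-1, Pow(Add(288, U), -1), Add(-144, U))))
Pow(Add(15186, Function('B')(Add(2, Mul(Function('H')(2, 5), 3)))), -1) = Pow(Add(15186, Mul(2, Pow(Add(288, Add(2, Mul(Rational(6, 7), 3))), -1), Add(504, Add(2, Mul(Rational(6, 7), 3))))), -1) = Pow(Add(15186, Mul(2, Pow(Add(288, Add(2, Rational(18, 7))), -1), Add(504, Add(2, Rational(18, 7))))), -1) = Pow(Add(15186, Mul(2, Pow(Add(288, Rational(32, 7)), -1), Add(504, Rational(32, 7)))), -1) = Pow(Add(15186, Mul(2, Pow(Rational(2048, 7), -1), Rational(3560, 7))), -1) = Pow(Add(15186, Mul(2, Rational(7, 2048), Rational(3560, 7))), -1) = Pow(Add(15186, Rational(445, 128)), -1) = Pow(Rational(1944253, 128), -1) = Rational(128, 1944253)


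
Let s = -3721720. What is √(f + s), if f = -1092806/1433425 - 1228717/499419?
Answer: I*√8476989103809584902610156013/47725312005 ≈ 1929.2*I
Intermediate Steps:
f = -2307041745439/715879680075 (f = -1092806*1/1433425 - 1228717*1/499419 = -1092806/1433425 - 1228717/499419 = -2307041745439/715879680075 ≈ -3.2227)
√(f + s) = √(-2307041745439/715879680075 - 3721720) = √(-2664306029970474439/715879680075) = I*√8476989103809584902610156013/47725312005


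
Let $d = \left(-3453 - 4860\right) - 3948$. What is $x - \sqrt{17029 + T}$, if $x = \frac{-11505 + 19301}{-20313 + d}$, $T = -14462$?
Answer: $- \frac{3898}{16287} - \sqrt{2567} \approx -50.905$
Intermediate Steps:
$d = -12261$ ($d = \left(-3453 - 4860\right) - 3948 = -8313 - 3948 = -12261$)
$x = - \frac{3898}{16287}$ ($x = \frac{-11505 + 19301}{-20313 - 12261} = \frac{7796}{-32574} = 7796 \left(- \frac{1}{32574}\right) = - \frac{3898}{16287} \approx -0.23933$)
$x - \sqrt{17029 + T} = - \frac{3898}{16287} - \sqrt{17029 - 14462} = - \frac{3898}{16287} - \sqrt{2567}$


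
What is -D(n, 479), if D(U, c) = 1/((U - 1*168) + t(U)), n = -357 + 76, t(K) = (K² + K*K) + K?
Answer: -1/157192 ≈ -6.3616e-6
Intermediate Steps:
t(K) = K + 2*K² (t(K) = (K² + K²) + K = 2*K² + K = K + 2*K²)
n = -281
D(U, c) = 1/(-168 + U + U*(1 + 2*U)) (D(U, c) = 1/((U - 1*168) + U*(1 + 2*U)) = 1/((U - 168) + U*(1 + 2*U)) = 1/((-168 + U) + U*(1 + 2*U)) = 1/(-168 + U + U*(1 + 2*U)))
-D(n, 479) = -1/(-168 - 281 - 281*(1 + 2*(-281))) = -1/(-168 - 281 - 281*(1 - 562)) = -1/(-168 - 281 - 281*(-561)) = -1/(-168 - 281 + 157641) = -1/157192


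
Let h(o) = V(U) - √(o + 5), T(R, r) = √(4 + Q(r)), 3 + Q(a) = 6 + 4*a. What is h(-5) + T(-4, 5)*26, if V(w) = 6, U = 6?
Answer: 6 + 78*√3 ≈ 141.10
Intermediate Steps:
Q(a) = 3 + 4*a (Q(a) = -3 + (6 + 4*a) = 3 + 4*a)
T(R, r) = √(7 + 4*r) (T(R, r) = √(4 + (3 + 4*r)) = √(7 + 4*r))
h(o) = 6 - √(5 + o) (h(o) = 6 - √(o + 5) = 6 - √(5 + o))
h(-5) + T(-4, 5)*26 = (6 - √(5 - 5)) + √(7 + 4*5)*26 = (6 - √0) + √(7 + 20)*26 = (6 - 1*0) + √27*26 = (6 + 0) + (3*√3)*26 = 6 + 78*√3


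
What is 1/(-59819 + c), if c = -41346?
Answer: -1/101165 ≈ -9.8848e-6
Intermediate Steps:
1/(-59819 + c) = 1/(-59819 - 41346) = 1/(-101165) = -1/101165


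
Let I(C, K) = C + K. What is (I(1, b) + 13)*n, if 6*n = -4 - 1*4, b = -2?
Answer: -16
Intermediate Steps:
n = -4/3 (n = (-4 - 1*4)/6 = (-4 - 4)/6 = (⅙)*(-8) = -4/3 ≈ -1.3333)
(I(1, b) + 13)*n = ((1 - 2) + 13)*(-4/3) = (-1 + 13)*(-4/3) = 12*(-4/3) = -16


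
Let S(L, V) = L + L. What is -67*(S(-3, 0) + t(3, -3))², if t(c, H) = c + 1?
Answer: -268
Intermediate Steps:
S(L, V) = 2*L
t(c, H) = 1 + c
-67*(S(-3, 0) + t(3, -3))² = -67*(2*(-3) + (1 + 3))² = -67*(-6 + 4)² = -67*(-2)² = -67*4 = -268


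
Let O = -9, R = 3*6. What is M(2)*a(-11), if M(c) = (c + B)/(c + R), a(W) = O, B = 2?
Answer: -9/5 ≈ -1.8000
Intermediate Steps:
R = 18
a(W) = -9
M(c) = (2 + c)/(18 + c) (M(c) = (c + 2)/(c + 18) = (2 + c)/(18 + c))
M(2)*a(-11) = ((2 + 2)/(18 + 2))*(-9) = (4/20)*(-9) = ((1/20)*4)*(-9) = (⅕)*(-9) = -9/5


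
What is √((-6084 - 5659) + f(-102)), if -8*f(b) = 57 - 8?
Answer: I*√187986/4 ≈ 108.39*I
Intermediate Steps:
f(b) = -49/8 (f(b) = -(57 - 8)/8 = -⅛*49 = -49/8)
√((-6084 - 5659) + f(-102)) = √((-6084 - 5659) - 49/8) = √(-11743 - 49/8) = √(-93993/8) = I*√187986/4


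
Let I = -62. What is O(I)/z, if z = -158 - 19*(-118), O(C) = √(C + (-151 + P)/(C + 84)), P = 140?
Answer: 5*I*√10/4168 ≈ 0.0037935*I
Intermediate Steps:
O(C) = √(C - 11/(84 + C)) (O(C) = √(C + (-151 + 140)/(C + 84)) = √(C - 11/(84 + C)))
z = 2084 (z = -158 + 2242 = 2084)
O(I)/z = √((-11 - 62*(84 - 62))/(84 - 62))/2084 = √((-11 - 62*22)/22)*(1/2084) = √((-11 - 1364)/22)*(1/2084) = √((1/22)*(-1375))*(1/2084) = √(-125/2)*(1/2084) = (5*I*√10/2)*(1/2084) = 5*I*√10/4168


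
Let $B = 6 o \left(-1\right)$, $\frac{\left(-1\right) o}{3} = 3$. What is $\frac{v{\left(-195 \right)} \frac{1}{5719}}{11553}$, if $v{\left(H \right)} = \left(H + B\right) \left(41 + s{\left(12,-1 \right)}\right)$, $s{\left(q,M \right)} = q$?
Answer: $- \frac{2491}{22023869} \approx -0.0001131$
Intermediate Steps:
$o = -9$ ($o = \left(-3\right) 3 = -9$)
$B = 54$ ($B = 6 \left(-9\right) \left(-1\right) = \left(-54\right) \left(-1\right) = 54$)
$v{\left(H \right)} = 2862 + 53 H$ ($v{\left(H \right)} = \left(H + 54\right) \left(41 + 12\right) = \left(54 + H\right) 53 = 2862 + 53 H$)
$\frac{v{\left(-195 \right)} \frac{1}{5719}}{11553} = \frac{\left(2862 + 53 \left(-195\right)\right) \frac{1}{5719}}{11553} = \left(2862 - 10335\right) \frac{1}{5719} \cdot \frac{1}{11553} = \left(-7473\right) \frac{1}{5719} \cdot \frac{1}{11553} = \left(- \frac{7473}{5719}\right) \frac{1}{11553} = - \frac{2491}{22023869}$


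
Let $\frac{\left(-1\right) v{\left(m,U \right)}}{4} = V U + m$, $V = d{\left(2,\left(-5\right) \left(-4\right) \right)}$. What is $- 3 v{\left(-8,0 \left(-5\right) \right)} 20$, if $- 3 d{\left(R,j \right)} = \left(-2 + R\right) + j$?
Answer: $-1920$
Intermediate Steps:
$d{\left(R,j \right)} = \frac{2}{3} - \frac{R}{3} - \frac{j}{3}$ ($d{\left(R,j \right)} = - \frac{\left(-2 + R\right) + j}{3} = - \frac{-2 + R + j}{3} = \frac{2}{3} - \frac{R}{3} - \frac{j}{3}$)
$V = - \frac{20}{3}$ ($V = \frac{2}{3} - \frac{2}{3} - \frac{\left(-5\right) \left(-4\right)}{3} = \frac{2}{3} - \frac{2}{3} - \frac{20}{3} = - \frac{20}{3} \approx -6.6667$)
$v{\left(m,U \right)} = - 4 m + \frac{80 U}{3}$ ($v{\left(m,U \right)} = - 4 \left(- \frac{20 U}{3} + m\right) = - 4 \left(m - \frac{20 U}{3}\right) = - 4 m + \frac{80 U}{3}$)
$- 3 v{\left(-8,0 \left(-5\right) \right)} 20 = - 3 \left(\left(-4\right) \left(-8\right) + \frac{80 \cdot 0 \left(-5\right)}{3}\right) 20 = - 3 \left(32 + \frac{80}{3} \cdot 0\right) 20 = - 3 \left(32 + 0\right) 20 = \left(-3\right) 32 \cdot 20 = \left(-96\right) 20 = -1920$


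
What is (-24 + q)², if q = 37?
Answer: 169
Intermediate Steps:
(-24 + q)² = (-24 + 37)² = 13² = 169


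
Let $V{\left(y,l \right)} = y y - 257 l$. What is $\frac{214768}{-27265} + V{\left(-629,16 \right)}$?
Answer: $\frac{10674823417}{27265} \approx 3.9152 \cdot 10^{5}$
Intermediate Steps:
$V{\left(y,l \right)} = y^{2} - 257 l$
$\frac{214768}{-27265} + V{\left(-629,16 \right)} = \frac{214768}{-27265} + \left(\left(-629\right)^{2} - 4112\right) = 214768 \left(- \frac{1}{27265}\right) + \left(395641 - 4112\right) = - \frac{214768}{27265} + 391529 = \frac{10674823417}{27265}$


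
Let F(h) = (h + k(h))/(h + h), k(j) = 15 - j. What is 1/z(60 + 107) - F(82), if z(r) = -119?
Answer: -1949/19516 ≈ -0.099867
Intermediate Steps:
F(h) = 15/(2*h) (F(h) = (h + (15 - h))/(h + h) = 15/((2*h)) = 15*(1/(2*h)) = 15/(2*h))
1/z(60 + 107) - F(82) = 1/(-119) - 15/(2*82) = -1/119 - 15/(2*82) = -1/119 - 1*15/164 = -1/119 - 15/164 = -1949/19516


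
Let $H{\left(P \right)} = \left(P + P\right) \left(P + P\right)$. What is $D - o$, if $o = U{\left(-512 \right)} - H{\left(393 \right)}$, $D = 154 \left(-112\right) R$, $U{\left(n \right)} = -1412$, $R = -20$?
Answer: $964168$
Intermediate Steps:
$H{\left(P \right)} = 4 P^{2}$ ($H{\left(P \right)} = 2 P 2 P = 4 P^{2}$)
$D = 344960$ ($D = 154 \left(-112\right) \left(-20\right) = \left(-17248\right) \left(-20\right) = 344960$)
$o = -619208$ ($o = -1412 - 4 \cdot 393^{2} = -1412 - 4 \cdot 154449 = -1412 - 617796 = -619208$)
$D - o = 344960 - -619208 = 344960 + 619208 = 964168$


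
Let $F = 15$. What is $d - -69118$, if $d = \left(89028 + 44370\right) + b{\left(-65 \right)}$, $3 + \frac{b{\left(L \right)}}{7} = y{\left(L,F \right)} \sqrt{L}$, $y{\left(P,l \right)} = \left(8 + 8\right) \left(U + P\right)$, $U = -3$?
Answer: $202495 - 7616 i \sqrt{65} \approx 2.025 \cdot 10^{5} - 61402.0 i$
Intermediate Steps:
$y{\left(P,l \right)} = -48 + 16 P$ ($y{\left(P,l \right)} = \left(8 + 8\right) \left(-3 + P\right) = 16 \left(-3 + P\right) = -48 + 16 P$)
$b{\left(L \right)} = -21 + 7 \sqrt{L} \left(-48 + 16 L\right)$ ($b{\left(L \right)} = -21 + 7 \left(-48 + 16 L\right) \sqrt{L} = -21 + 7 \sqrt{L} \left(-48 + 16 L\right)$)
$d = 133377 - 7616 i \sqrt{65}$ ($d = \left(89028 + 44370\right) - \left(21 - 112 \sqrt{-65} \left(-3 - 65\right)\right) = 133398 - \left(21 - 112 i \sqrt{65} \left(-68\right)\right) = 133398 - \left(21 + 7616 i \sqrt{65}\right) = 133377 - 7616 i \sqrt{65} \approx 1.3338 \cdot 10^{5} - 61402.0 i$)
$d - -69118 = \left(133377 - 7616 i \sqrt{65}\right) - -69118 = \left(133377 - 7616 i \sqrt{65}\right) + 69118 = 202495 - 7616 i \sqrt{65}$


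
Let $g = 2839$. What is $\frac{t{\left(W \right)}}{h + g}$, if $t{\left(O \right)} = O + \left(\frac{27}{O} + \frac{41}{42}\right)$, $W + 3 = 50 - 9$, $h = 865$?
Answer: $\frac{15835}{1477896} \approx 0.010715$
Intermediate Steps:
$W = 38$ ($W = -3 + \left(50 - 9\right) = -3 + 41 = 38$)
$t{\left(O \right)} = \frac{41}{42} + O + \frac{27}{O}$ ($t{\left(O \right)} = O + \left(\frac{27}{O} + 41 \cdot \frac{1}{42}\right) = O + \left(\frac{27}{O} + \frac{41}{42}\right) = O + \left(\frac{41}{42} + \frac{27}{O}\right) = \frac{41}{42} + O + \frac{27}{O}$)
$\frac{t{\left(W \right)}}{h + g} = \frac{\frac{41}{42} + 38 + \frac{27}{38}}{865 + 2839} = \frac{\frac{41}{42} + 38 + 27 \cdot \frac{1}{38}}{3704} = \left(\frac{41}{42} + 38 + \frac{27}{38}\right) \frac{1}{3704} = \frac{15835}{399} \cdot \frac{1}{3704} = \frac{15835}{1477896}$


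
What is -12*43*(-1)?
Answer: 516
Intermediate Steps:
-12*43*(-1) = -516*(-1) = 516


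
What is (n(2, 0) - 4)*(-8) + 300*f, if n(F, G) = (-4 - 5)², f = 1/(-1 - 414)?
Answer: -51188/83 ≈ -616.72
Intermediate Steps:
f = -1/415 (f = 1/(-415) = -1/415 ≈ -0.0024096)
n(F, G) = 81 (n(F, G) = (-9)² = 81)
(n(2, 0) - 4)*(-8) + 300*f = (81 - 4)*(-8) + 300*(-1/415) = 77*(-8) - 60/83 = -616 - 60/83 = -51188/83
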